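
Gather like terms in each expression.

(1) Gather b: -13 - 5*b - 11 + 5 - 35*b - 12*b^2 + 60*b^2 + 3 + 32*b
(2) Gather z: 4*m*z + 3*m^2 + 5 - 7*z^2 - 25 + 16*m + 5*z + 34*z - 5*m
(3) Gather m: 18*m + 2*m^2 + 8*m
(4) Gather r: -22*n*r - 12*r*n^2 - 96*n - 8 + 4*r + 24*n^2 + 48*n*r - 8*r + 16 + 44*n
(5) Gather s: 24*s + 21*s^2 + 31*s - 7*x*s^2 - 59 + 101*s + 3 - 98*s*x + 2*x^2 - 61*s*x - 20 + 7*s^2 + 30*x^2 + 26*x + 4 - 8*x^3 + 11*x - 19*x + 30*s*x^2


(1) = 48*b^2 - 8*b - 16
(2) = 3*m^2 + 11*m - 7*z^2 + z*(4*m + 39) - 20
(3) = 2*m^2 + 26*m
(4) = 24*n^2 - 52*n + r*(-12*n^2 + 26*n - 4) + 8
(5) = s^2*(28 - 7*x) + s*(30*x^2 - 159*x + 156) - 8*x^3 + 32*x^2 + 18*x - 72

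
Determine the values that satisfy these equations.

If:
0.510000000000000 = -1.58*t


Then:
t = -0.32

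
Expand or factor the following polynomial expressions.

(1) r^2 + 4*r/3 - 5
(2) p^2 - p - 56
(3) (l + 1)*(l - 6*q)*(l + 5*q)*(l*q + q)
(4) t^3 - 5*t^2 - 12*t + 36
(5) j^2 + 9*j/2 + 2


(1) = (r - 5/3)*(r + 3)
(2) = (p - 8)*(p + 7)
(3) = l^4*q - l^3*q^2 + 2*l^3*q - 30*l^2*q^3 - 2*l^2*q^2 + l^2*q - 60*l*q^3 - l*q^2 - 30*q^3
(4) = (t - 6)*(t - 2)*(t + 3)
(5) = (j + 1/2)*(j + 4)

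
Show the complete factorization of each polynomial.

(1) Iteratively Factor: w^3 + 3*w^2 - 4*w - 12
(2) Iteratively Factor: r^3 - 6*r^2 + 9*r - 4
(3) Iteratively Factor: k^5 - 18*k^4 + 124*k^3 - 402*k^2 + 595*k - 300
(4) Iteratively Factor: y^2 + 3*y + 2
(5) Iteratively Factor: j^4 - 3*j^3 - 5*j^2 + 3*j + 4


(1) = (w + 2)*(w^2 + w - 6) = (w - 2)*(w + 2)*(w + 3)
(2) = (r - 1)*(r^2 - 5*r + 4) = (r - 1)^2*(r - 4)
(3) = (k - 3)*(k^4 - 15*k^3 + 79*k^2 - 165*k + 100) = (k - 4)*(k - 3)*(k^3 - 11*k^2 + 35*k - 25) = (k - 5)*(k - 4)*(k - 3)*(k^2 - 6*k + 5) = (k - 5)*(k - 4)*(k - 3)*(k - 1)*(k - 5)
(4) = (y + 1)*(y + 2)
(5) = (j - 1)*(j^3 - 2*j^2 - 7*j - 4) = (j - 1)*(j + 1)*(j^2 - 3*j - 4) = (j - 4)*(j - 1)*(j + 1)*(j + 1)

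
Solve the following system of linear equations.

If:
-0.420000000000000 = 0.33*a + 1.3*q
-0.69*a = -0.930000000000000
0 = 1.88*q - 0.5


Then:
No Solution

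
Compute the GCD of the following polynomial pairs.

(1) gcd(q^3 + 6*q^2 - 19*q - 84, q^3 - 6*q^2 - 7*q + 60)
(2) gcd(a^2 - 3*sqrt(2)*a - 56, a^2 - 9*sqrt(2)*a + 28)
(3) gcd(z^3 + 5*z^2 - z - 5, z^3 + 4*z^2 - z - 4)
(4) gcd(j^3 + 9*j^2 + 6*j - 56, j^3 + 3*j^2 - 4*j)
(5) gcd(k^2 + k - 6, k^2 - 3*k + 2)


(1) = gcd((q - 4)*(q + 3)*(q + 7), (q - 5)*(q - 4)*(q + 3)) = q^2 - q - 12
(2) = gcd((a - 7*sqrt(2))*(a + 4*sqrt(2)), (a - 7*sqrt(2))*(a - 2*sqrt(2))) = a - 7*sqrt(2)
(3) = gcd((z - 1)*(z + 1)*(z + 5), (z - 1)*(z + 1)*(z + 4)) = z^2 - 1
(4) = gcd((j - 2)*(j + 4)*(j + 7), j*(j - 1)*(j + 4)) = j + 4
(5) = k - 2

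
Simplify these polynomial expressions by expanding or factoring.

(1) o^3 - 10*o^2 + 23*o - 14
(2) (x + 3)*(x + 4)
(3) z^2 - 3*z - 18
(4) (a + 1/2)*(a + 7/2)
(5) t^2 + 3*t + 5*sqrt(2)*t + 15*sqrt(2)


(1) = (o - 7)*(o - 2)*(o - 1)
(2) = x^2 + 7*x + 12
(3) = (z - 6)*(z + 3)
(4) = a^2 + 4*a + 7/4
(5) = (t + 3)*(t + 5*sqrt(2))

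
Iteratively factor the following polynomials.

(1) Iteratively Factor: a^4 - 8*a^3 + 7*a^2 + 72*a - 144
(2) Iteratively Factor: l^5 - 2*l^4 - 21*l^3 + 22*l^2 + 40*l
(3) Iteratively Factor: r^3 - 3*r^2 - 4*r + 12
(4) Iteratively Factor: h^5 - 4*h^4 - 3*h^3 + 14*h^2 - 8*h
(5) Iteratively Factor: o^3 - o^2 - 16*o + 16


(1) = (a - 4)*(a^3 - 4*a^2 - 9*a + 36) = (a - 4)*(a - 3)*(a^2 - a - 12) = (a - 4)*(a - 3)*(a + 3)*(a - 4)
(2) = (l + 1)*(l^4 - 3*l^3 - 18*l^2 + 40*l) = (l + 1)*(l + 4)*(l^3 - 7*l^2 + 10*l) = l*(l + 1)*(l + 4)*(l^2 - 7*l + 10) = l*(l - 2)*(l + 1)*(l + 4)*(l - 5)
(3) = (r - 3)*(r^2 - 4) = (r - 3)*(r - 2)*(r + 2)
(4) = (h)*(h^4 - 4*h^3 - 3*h^2 + 14*h - 8) = h*(h - 1)*(h^3 - 3*h^2 - 6*h + 8) = h*(h - 1)^2*(h^2 - 2*h - 8) = h*(h - 1)^2*(h + 2)*(h - 4)
(5) = (o - 1)*(o^2 - 16) = (o - 4)*(o - 1)*(o + 4)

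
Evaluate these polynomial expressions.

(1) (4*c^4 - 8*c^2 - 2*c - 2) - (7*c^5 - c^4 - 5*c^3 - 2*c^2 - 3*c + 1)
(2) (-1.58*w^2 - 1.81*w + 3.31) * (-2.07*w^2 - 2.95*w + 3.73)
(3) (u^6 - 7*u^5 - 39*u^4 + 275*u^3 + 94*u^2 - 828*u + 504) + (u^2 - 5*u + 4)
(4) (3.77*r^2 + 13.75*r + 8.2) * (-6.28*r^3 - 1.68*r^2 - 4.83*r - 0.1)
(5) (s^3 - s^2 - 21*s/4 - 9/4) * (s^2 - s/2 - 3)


(1) = -7*c^5 + 5*c^4 + 5*c^3 - 6*c^2 + c - 3
(2) = 3.2706*w^4 + 8.4077*w^3 - 7.4056*w^2 - 16.5158*w + 12.3463
(3) = u^6 - 7*u^5 - 39*u^4 + 275*u^3 + 95*u^2 - 833*u + 508
(4) = -23.6756*r^5 - 92.6836*r^4 - 92.8051*r^3 - 80.5655*r^2 - 40.981*r - 0.82
(5) = s^5 - 3*s^4/2 - 31*s^3/4 + 27*s^2/8 + 135*s/8 + 27/4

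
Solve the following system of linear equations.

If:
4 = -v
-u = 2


Then:
u = -2
v = -4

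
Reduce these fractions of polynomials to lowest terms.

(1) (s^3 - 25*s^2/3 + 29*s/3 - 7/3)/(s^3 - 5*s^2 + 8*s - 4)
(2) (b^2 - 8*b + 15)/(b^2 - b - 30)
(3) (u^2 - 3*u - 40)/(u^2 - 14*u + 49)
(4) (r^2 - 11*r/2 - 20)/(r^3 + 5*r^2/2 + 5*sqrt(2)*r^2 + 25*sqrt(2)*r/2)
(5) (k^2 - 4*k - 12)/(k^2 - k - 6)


(1) = (3*s^2 - 22*s + 7)/(3*s^2 - 12*s + 12)
(2) = (b^2 - 8*b + 15)/(b^2 - b - 30)
(3) = (u^2 - 3*u - 40)/(u^2 - 14*u + 49)
(4) = (4*r - 32)/(4*r^2 + 20*sqrt(2)*r)
(5) = (k - 6)/(k - 3)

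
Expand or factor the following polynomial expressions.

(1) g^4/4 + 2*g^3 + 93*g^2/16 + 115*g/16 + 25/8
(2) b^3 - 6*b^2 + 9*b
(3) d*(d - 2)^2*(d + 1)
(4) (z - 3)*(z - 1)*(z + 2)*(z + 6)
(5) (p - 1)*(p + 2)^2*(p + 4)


(1) = (g/4 + 1/4)*(g + 2)*(g + 5/2)^2
(2) = b*(b - 3)^2
(3) = d^4 - 3*d^3 + 4*d
(4) = z^4 + 4*z^3 - 17*z^2 - 24*z + 36
(5) = p^4 + 7*p^3 + 12*p^2 - 4*p - 16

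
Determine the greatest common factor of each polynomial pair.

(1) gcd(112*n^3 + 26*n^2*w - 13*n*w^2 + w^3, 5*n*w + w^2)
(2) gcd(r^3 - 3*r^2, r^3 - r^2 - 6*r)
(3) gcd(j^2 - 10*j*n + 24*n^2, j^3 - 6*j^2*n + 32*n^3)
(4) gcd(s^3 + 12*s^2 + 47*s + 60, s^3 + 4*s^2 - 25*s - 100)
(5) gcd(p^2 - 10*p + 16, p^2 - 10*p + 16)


(1) = gcd((-8*n + w)*(-7*n + w)*(2*n + w), w*(5*n + w)) = 1
(2) = r^2 - 3*r
(3) = gcd((j - 6*n)*(j - 4*n), (j - 4*n)^2*(j + 2*n)) = j - 4*n
(4) = gcd((s + 3)*(s + 4)*(s + 5), (s - 5)*(s + 4)*(s + 5)) = s^2 + 9*s + 20
(5) = gcd((p - 8)*(p - 2), (p - 8)*(p - 2)) = p^2 - 10*p + 16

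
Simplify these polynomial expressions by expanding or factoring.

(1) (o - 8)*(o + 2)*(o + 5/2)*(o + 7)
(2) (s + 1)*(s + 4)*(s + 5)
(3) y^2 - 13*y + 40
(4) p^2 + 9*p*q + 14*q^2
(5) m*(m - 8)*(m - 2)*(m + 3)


(1) = o^4 + 7*o^3/2 - 111*o^2/2 - 257*o - 280
(2) = s^3 + 10*s^2 + 29*s + 20
(3) = (y - 8)*(y - 5)
(4) = (p + 2*q)*(p + 7*q)
(5) = m^4 - 7*m^3 - 14*m^2 + 48*m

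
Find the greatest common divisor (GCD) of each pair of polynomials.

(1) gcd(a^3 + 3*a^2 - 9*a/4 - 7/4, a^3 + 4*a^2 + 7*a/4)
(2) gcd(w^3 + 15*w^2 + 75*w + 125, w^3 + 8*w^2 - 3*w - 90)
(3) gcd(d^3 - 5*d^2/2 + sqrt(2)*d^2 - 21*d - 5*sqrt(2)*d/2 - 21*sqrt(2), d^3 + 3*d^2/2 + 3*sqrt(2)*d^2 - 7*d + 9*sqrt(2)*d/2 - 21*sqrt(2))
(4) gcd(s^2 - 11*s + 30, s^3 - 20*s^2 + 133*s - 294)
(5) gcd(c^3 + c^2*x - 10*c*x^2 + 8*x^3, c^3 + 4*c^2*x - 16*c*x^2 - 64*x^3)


(1) = gcd((a - 1)*(a + 1/2)*(a + 7/2), a*(a + 1/2)*(a + 7/2)) = a^2 + 4*a + 7/4
(2) = w + 5
(3) = d + 7/2
(4) = s - 6
(5) = c + 4*x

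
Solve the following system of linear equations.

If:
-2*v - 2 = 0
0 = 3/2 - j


Then:
j = 3/2
v = -1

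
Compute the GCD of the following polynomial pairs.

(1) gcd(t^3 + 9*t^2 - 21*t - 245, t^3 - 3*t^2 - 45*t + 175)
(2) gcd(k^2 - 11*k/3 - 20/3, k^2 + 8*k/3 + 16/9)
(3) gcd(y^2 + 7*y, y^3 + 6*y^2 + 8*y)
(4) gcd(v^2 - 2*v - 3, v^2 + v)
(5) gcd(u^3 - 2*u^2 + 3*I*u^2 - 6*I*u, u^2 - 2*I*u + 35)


(1) = gcd((t - 5)*(t + 7)^2, (t - 5)^2*(t + 7)) = t^2 + 2*t - 35
(2) = gcd((k - 5)*(k + 4/3), (k + 4/3)^2) = k + 4/3
(3) = y
(4) = v + 1
(5) = 1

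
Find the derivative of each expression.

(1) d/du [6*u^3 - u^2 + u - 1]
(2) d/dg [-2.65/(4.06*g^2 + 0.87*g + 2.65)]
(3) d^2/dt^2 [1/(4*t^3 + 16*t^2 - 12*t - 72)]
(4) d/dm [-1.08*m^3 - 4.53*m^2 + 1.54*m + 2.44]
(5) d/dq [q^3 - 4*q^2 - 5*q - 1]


(1) = 18*u^2 - 2*u + 1
(2) = (21.518*g + 2.3055)/(4.06*g^2 + 0.87*g + 2.65)^2
(3) = (6*t^2 - 4*t + 9)/(2*(t^7 + 6*t^6 - 6*t^5 - 80*t^4 - 15*t^3 + 378*t^2 + 108*t - 648))
(4) = -3.24*m^2 - 9.06*m + 1.54
(5) = 3*q^2 - 8*q - 5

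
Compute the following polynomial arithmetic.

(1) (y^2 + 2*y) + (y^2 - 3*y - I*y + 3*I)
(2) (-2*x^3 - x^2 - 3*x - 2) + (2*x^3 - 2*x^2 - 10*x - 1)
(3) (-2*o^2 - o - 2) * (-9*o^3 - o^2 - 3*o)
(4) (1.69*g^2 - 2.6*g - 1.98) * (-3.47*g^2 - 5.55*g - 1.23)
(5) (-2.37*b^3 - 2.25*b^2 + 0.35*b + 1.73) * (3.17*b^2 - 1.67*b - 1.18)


(1) = 2*y^2 - y - I*y + 3*I
(2) = -3*x^2 - 13*x - 3
(3) = 18*o^5 + 11*o^4 + 25*o^3 + 5*o^2 + 6*o
(4) = -5.8643*g^4 - 0.3575*g^3 + 19.2219*g^2 + 14.187*g + 2.4354
(5) = -7.5129*b^5 - 3.1746*b^4 + 7.6636*b^3 + 7.5546*b^2 - 3.3021*b - 2.0414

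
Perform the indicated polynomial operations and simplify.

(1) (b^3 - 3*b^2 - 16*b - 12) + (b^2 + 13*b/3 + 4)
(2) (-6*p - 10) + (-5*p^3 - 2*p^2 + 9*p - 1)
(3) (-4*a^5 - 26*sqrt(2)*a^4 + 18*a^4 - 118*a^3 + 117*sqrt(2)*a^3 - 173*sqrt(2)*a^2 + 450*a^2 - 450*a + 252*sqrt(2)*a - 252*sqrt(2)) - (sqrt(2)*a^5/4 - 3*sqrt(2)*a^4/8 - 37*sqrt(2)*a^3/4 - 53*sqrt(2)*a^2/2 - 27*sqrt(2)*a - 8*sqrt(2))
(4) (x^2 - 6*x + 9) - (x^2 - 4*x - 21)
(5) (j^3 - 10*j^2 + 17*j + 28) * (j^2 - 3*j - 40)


(1) = b^3 - 2*b^2 - 35*b/3 - 8
(2) = -5*p^3 - 2*p^2 + 3*p - 11
(3) = -4*a^5 - sqrt(2)*a^5/4 - 205*sqrt(2)*a^4/8 + 18*a^4 - 118*a^3 + 505*sqrt(2)*a^3/4 - 293*sqrt(2)*a^2/2 + 450*a^2 - 450*a + 279*sqrt(2)*a - 244*sqrt(2)
(4) = 30 - 2*x
(5) = j^5 - 13*j^4 + 7*j^3 + 377*j^2 - 764*j - 1120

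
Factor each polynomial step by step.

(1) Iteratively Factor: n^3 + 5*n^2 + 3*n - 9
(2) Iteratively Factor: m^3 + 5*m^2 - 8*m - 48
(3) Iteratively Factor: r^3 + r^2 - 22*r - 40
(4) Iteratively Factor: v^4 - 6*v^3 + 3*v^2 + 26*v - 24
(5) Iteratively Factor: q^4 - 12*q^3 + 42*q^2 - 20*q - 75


(1) = (n - 1)*(n^2 + 6*n + 9) = (n - 1)*(n + 3)*(n + 3)
(2) = (m + 4)*(m^2 + m - 12) = (m - 3)*(m + 4)*(m + 4)
(3) = (r - 5)*(r^2 + 6*r + 8) = (r - 5)*(r + 4)*(r + 2)
(4) = (v + 2)*(v^3 - 8*v^2 + 19*v - 12) = (v - 3)*(v + 2)*(v^2 - 5*v + 4) = (v - 3)*(v - 1)*(v + 2)*(v - 4)
(5) = (q - 5)*(q^3 - 7*q^2 + 7*q + 15) = (q - 5)*(q - 3)*(q^2 - 4*q - 5) = (q - 5)*(q - 3)*(q + 1)*(q - 5)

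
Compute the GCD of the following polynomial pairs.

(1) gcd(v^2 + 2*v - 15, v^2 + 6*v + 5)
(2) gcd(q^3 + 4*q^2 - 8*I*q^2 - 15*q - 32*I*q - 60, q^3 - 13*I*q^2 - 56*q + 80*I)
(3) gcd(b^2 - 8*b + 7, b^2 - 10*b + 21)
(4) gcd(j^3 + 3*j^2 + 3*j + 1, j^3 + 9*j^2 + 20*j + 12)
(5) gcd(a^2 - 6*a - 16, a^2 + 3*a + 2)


(1) = gcd((v - 3)*(v + 5), (v + 1)*(v + 5)) = v + 5
(2) = gcd((q + 4)*(q - 5*I)*(q - 3*I), (q - 5*I)*(q - 4*I)^2) = q - 5*I
(3) = gcd((b - 7)*(b - 1), (b - 7)*(b - 3)) = b - 7
(4) = j + 1
(5) = gcd((a - 8)*(a + 2), (a + 1)*(a + 2)) = a + 2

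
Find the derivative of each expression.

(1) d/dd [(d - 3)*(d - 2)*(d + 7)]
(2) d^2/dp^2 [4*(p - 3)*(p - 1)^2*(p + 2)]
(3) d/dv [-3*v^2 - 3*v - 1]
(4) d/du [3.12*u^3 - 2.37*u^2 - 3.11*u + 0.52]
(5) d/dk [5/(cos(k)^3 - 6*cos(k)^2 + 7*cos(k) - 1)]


(1) = 3*d^2 + 4*d - 29
(2) = 48*p^2 - 72*p - 24
(3) = -6*v - 3
(4) = 9.36*u^2 - 4.74*u - 3.11
(5) = 5*(3*cos(k)^2 - 12*cos(k) + 7)*sin(k)/(cos(k)^3 - 6*cos(k)^2 + 7*cos(k) - 1)^2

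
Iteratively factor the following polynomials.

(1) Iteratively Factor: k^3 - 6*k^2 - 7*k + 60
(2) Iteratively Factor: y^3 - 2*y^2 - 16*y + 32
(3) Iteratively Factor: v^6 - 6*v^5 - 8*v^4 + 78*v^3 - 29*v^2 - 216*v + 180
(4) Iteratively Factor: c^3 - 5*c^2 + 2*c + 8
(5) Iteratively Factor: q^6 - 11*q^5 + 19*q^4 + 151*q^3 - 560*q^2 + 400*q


(1) = (k + 3)*(k^2 - 9*k + 20) = (k - 4)*(k + 3)*(k - 5)
(2) = (y - 4)*(y^2 + 2*y - 8) = (y - 4)*(y - 2)*(y + 4)
(3) = (v - 5)*(v^5 - v^4 - 13*v^3 + 13*v^2 + 36*v - 36) = (v - 5)*(v - 3)*(v^4 + 2*v^3 - 7*v^2 - 8*v + 12) = (v - 5)*(v - 3)*(v - 2)*(v^3 + 4*v^2 + v - 6) = (v - 5)*(v - 3)*(v - 2)*(v + 2)*(v^2 + 2*v - 3) = (v - 5)*(v - 3)*(v - 2)*(v + 2)*(v + 3)*(v - 1)
(4) = (c + 1)*(c^2 - 6*c + 8) = (c - 4)*(c + 1)*(c - 2)
(5) = (q - 1)*(q^5 - 10*q^4 + 9*q^3 + 160*q^2 - 400*q) = q*(q - 1)*(q^4 - 10*q^3 + 9*q^2 + 160*q - 400) = q*(q - 4)*(q - 1)*(q^3 - 6*q^2 - 15*q + 100) = q*(q - 5)*(q - 4)*(q - 1)*(q^2 - q - 20) = q*(q - 5)*(q - 4)*(q - 1)*(q + 4)*(q - 5)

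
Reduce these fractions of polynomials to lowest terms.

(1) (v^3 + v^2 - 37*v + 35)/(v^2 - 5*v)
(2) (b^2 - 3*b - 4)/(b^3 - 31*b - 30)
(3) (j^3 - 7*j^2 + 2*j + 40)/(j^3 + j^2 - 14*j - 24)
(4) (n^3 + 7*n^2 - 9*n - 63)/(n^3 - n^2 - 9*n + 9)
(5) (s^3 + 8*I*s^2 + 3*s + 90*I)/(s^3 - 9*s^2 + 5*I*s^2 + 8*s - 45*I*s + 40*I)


(1) = (v^2 + 6*v - 7)/v
(2) = (b - 4)/(b^2 - b - 30)
(3) = (j - 5)/(j + 3)
(4) = (n + 7)/(n - 1)
(5) = (s^2 + 3*I*s + 18)/(s^2 - 9*s + 8)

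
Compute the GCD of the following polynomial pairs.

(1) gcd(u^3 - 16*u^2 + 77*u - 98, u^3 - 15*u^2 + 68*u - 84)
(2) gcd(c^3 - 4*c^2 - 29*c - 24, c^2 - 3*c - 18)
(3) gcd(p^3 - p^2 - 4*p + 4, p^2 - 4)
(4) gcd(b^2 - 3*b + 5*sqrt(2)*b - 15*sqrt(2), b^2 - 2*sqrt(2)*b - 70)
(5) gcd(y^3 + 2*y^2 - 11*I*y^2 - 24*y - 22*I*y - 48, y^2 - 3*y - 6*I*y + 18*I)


(1) = u^2 - 9*u + 14
(2) = c + 3
(3) = p^2 - 4
(4) = gcd((b - 3)*(b + 5*sqrt(2)), (b - 7*sqrt(2))*(b + 5*sqrt(2))) = b + 5*sqrt(2)
(5) = 1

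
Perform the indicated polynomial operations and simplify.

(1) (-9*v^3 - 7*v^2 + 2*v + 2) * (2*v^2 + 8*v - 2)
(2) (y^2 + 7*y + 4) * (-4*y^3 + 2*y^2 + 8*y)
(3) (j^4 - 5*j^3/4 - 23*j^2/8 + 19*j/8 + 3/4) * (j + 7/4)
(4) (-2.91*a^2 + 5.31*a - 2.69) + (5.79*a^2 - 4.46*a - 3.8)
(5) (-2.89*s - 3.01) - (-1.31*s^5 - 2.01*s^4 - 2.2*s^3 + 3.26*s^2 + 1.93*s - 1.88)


(1) = -18*v^5 - 86*v^4 - 34*v^3 + 34*v^2 + 12*v - 4
(2) = -4*y^5 - 26*y^4 + 6*y^3 + 64*y^2 + 32*y
(3) = j^5 + j^4/2 - 81*j^3/16 - 85*j^2/32 + 157*j/32 + 21/16
(4) = 2.88*a^2 + 0.85*a - 6.49
(5) = 1.31*s^5 + 2.01*s^4 + 2.2*s^3 - 3.26*s^2 - 4.82*s - 1.13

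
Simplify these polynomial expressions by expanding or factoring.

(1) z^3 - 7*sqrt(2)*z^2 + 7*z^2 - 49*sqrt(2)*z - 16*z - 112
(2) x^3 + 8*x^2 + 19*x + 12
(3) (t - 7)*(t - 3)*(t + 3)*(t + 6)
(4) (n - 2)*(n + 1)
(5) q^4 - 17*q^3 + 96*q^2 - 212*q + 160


(1) = (z + 7)*(z - 8*sqrt(2))*(z + sqrt(2))
(2) = (x + 1)*(x + 3)*(x + 4)
(3) = t^4 - t^3 - 51*t^2 + 9*t + 378
(4) = n^2 - n - 2
(5) = (q - 8)*(q - 5)*(q - 2)^2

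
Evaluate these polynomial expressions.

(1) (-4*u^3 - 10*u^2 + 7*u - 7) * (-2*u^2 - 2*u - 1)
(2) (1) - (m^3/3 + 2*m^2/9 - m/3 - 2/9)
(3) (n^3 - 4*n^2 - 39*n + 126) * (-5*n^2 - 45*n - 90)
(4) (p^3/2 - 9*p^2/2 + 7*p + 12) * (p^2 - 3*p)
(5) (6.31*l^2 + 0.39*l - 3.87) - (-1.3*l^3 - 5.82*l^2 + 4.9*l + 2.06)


(1) = 8*u^5 + 28*u^4 + 10*u^3 + 10*u^2 + 7*u + 7
(2) = -m^3/3 - 2*m^2/9 + m/3 + 11/9
(3) = -5*n^5 - 25*n^4 + 285*n^3 + 1485*n^2 - 2160*n - 11340
(4) = p^5/2 - 6*p^4 + 41*p^3/2 - 9*p^2 - 36*p
(5) = 1.3*l^3 + 12.13*l^2 - 4.51*l - 5.93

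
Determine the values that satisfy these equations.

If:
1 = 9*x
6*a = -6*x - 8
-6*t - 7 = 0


Then:
a = -13/9
t = -7/6
x = 1/9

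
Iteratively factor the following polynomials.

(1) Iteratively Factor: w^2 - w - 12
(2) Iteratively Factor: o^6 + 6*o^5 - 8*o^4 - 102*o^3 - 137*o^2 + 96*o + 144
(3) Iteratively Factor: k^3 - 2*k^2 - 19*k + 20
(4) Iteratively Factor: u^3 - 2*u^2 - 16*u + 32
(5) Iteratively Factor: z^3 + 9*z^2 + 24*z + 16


(1) = (w - 4)*(w + 3)
(2) = (o - 1)*(o^5 + 7*o^4 - o^3 - 103*o^2 - 240*o - 144) = (o - 1)*(o + 4)*(o^4 + 3*o^3 - 13*o^2 - 51*o - 36) = (o - 4)*(o - 1)*(o + 4)*(o^3 + 7*o^2 + 15*o + 9) = (o - 4)*(o - 1)*(o + 1)*(o + 4)*(o^2 + 6*o + 9) = (o - 4)*(o - 1)*(o + 1)*(o + 3)*(o + 4)*(o + 3)
(3) = (k + 4)*(k^2 - 6*k + 5) = (k - 1)*(k + 4)*(k - 5)
(4) = (u - 2)*(u^2 - 16) = (u - 4)*(u - 2)*(u + 4)
(5) = (z + 4)*(z^2 + 5*z + 4) = (z + 4)^2*(z + 1)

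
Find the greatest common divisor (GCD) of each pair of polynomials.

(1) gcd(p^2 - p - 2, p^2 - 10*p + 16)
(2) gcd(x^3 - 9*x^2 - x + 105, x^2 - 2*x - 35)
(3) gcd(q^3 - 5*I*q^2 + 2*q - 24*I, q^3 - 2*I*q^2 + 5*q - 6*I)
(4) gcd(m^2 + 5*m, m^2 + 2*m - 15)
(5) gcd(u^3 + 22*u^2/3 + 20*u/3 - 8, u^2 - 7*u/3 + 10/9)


(1) = gcd((p - 2)*(p + 1), (p - 8)*(p - 2)) = p - 2
(2) = x - 7
(3) = gcd((q - 4*I)*(q - 3*I)*(q + 2*I), (q - 3*I)*(q - I)*(q + 2*I)) = q^2 - I*q + 6
(4) = gcd(m*(m + 5), (m - 3)*(m + 5)) = m + 5
(5) = gcd((u - 2/3)*(u + 2)*(u + 6), (u - 5/3)*(u - 2/3)) = u - 2/3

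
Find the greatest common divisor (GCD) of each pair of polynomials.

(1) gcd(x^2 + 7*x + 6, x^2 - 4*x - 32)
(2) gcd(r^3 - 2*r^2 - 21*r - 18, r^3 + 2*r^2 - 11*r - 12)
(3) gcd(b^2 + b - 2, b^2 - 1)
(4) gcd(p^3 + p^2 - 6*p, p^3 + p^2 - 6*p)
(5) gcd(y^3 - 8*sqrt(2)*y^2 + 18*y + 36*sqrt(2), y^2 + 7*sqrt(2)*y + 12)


(1) = 1
(2) = r + 1
(3) = b - 1
(4) = p^3 + p^2 - 6*p
(5) = gcd((y - 6*sqrt(2))*(y - 3*sqrt(2))*(y + sqrt(2)), (y + sqrt(2))*(y + 6*sqrt(2))) = y + sqrt(2)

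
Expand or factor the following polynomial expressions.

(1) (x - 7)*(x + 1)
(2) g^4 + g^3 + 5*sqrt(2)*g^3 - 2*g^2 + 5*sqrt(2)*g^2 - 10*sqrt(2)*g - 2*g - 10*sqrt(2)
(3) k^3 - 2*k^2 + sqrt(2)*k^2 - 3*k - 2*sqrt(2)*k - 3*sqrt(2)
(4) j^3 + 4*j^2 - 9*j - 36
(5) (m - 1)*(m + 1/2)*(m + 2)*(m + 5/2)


(1) = x^2 - 6*x - 7
(2) = (g + 1)*(g - sqrt(2))*(g + sqrt(2))*(g + 5*sqrt(2))
(3) = (k - 3)*(k + 1)*(k + sqrt(2))
(4) = (j - 3)*(j + 3)*(j + 4)
(5) = m^4 + 4*m^3 + 9*m^2/4 - 19*m/4 - 5/2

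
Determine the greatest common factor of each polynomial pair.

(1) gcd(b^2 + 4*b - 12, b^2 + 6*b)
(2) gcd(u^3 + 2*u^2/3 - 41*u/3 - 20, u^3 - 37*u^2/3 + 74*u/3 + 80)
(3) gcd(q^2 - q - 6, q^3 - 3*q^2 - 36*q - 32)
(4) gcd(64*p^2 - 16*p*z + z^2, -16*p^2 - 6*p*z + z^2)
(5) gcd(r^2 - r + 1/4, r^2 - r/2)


(1) = gcd((b - 2)*(b + 6), b*(b + 6)) = b + 6
(2) = gcd((u - 4)*(u + 5/3)*(u + 3), (u - 8)*(u - 6)*(u + 5/3)) = u + 5/3
(3) = 1
(4) = gcd((-8*p + z)^2, (-8*p + z)*(2*p + z)) = -8*p + z
(5) = gcd((r - 1/2)^2, r*(r - 1/2)) = r - 1/2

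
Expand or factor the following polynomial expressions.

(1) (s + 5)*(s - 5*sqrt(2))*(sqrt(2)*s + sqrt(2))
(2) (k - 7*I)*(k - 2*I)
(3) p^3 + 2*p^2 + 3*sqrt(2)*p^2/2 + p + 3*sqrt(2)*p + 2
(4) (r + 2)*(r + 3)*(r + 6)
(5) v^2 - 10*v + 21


(1) = sqrt(2)*s^3 - 10*s^2 + 6*sqrt(2)*s^2 - 60*s + 5*sqrt(2)*s - 50
(2) = k^2 - 9*I*k - 14
(3) = (p + 2)*(p + sqrt(2)/2)*(p + sqrt(2))
(4) = r^3 + 11*r^2 + 36*r + 36
(5) = (v - 7)*(v - 3)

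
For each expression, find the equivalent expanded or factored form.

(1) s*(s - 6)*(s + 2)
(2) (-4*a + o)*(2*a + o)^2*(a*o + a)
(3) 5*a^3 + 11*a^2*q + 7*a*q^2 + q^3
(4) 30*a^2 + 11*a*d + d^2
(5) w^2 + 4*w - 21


(1) = s^3 - 4*s^2 - 12*s
(2) = -16*a^4*o - 16*a^4 - 12*a^3*o^2 - 12*a^3*o + a*o^4 + a*o^3
(3) = (a + q)^2*(5*a + q)
(4) = (5*a + d)*(6*a + d)
(5) = (w - 3)*(w + 7)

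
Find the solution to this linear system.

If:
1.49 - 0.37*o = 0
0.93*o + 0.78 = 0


Then:
No Solution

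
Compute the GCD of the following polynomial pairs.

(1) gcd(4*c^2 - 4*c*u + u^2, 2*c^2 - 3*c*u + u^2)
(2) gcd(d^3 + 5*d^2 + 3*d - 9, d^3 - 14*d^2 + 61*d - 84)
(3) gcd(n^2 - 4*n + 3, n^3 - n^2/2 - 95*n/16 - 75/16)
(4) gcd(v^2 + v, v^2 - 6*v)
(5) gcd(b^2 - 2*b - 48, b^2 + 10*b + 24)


(1) = gcd((-2*c + u)^2, (-2*c + u)*(-c + u)) = -2*c + u
(2) = 1
(3) = n - 3
(4) = v
(5) = gcd((b - 8)*(b + 6), (b + 4)*(b + 6)) = b + 6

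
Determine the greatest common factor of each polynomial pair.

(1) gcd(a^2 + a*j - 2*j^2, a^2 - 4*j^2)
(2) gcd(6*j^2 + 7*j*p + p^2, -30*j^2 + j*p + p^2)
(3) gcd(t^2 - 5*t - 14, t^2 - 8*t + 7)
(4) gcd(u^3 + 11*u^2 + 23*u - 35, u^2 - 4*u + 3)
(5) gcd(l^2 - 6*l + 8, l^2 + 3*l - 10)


(1) = a + 2*j
(2) = gcd((j + p)*(6*j + p), (-5*j + p)*(6*j + p)) = 6*j + p
(3) = gcd((t - 7)*(t + 2), (t - 7)*(t - 1)) = t - 7
(4) = u - 1
(5) = l - 2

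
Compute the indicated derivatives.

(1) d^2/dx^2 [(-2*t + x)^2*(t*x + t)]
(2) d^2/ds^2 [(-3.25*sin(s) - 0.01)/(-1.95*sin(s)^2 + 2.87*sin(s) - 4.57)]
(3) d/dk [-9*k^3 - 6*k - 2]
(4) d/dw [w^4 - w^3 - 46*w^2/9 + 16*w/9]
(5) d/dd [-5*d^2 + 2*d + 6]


(1) = 2*t*(-4*t + 3*x + 1)
(2) = (-12.358125*sin(s)^5 - 18.340725*sin(s)^4 + 198.658395*sin(s)^3 - 42.124434*sin(s)^2 - 242.117124*sin(s) + 85.239858)/(7.414875*sin(s)^6 - 32.739525*sin(s)^5 + 100.31814*sin(s)^4 - 177.095933*sin(s)^3 + 235.104564*sin(s)^2 - 179.818989*sin(s) + 95.443993)
(3) = -27*k^2 - 6
(4) = 4*w^3 - 3*w^2 - 92*w/9 + 16/9
(5) = 2 - 10*d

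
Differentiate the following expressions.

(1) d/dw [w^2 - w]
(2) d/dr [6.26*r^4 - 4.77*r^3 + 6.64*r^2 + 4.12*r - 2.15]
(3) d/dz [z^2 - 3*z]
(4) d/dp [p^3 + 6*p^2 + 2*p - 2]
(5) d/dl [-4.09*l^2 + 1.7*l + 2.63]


(1) = 2*w - 1
(2) = 25.04*r^3 - 14.31*r^2 + 13.28*r + 4.12
(3) = 2*z - 3
(4) = 3*p^2 + 12*p + 2
(5) = 1.7 - 8.18*l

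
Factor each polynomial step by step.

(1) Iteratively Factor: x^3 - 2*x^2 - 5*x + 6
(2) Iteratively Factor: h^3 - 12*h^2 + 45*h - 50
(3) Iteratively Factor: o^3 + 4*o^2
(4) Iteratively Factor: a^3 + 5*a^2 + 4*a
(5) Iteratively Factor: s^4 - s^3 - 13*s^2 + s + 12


(1) = (x - 1)*(x^2 - x - 6) = (x - 1)*(x + 2)*(x - 3)
(2) = (h - 2)*(h^2 - 10*h + 25) = (h - 5)*(h - 2)*(h - 5)
(3) = (o)*(o^2 + 4*o) = o*(o + 4)*(o)
(4) = (a + 4)*(a^2 + a) = (a + 1)*(a + 4)*(a)
(5) = (s - 4)*(s^3 + 3*s^2 - s - 3) = (s - 4)*(s + 3)*(s^2 - 1) = (s - 4)*(s + 1)*(s + 3)*(s - 1)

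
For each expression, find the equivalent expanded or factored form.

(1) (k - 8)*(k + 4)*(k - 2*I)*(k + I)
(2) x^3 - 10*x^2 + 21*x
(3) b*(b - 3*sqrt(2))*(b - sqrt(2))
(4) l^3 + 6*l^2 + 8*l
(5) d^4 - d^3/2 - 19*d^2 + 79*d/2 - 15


(1) = k^4 - 4*k^3 - I*k^3 - 30*k^2 + 4*I*k^2 - 8*k + 32*I*k - 64
(2) = x*(x - 7)*(x - 3)
(3) = b^3 - 4*sqrt(2)*b^2 + 6*b
(4) = l*(l + 2)*(l + 4)
(5) = (d - 3)*(d - 2)*(d - 1/2)*(d + 5)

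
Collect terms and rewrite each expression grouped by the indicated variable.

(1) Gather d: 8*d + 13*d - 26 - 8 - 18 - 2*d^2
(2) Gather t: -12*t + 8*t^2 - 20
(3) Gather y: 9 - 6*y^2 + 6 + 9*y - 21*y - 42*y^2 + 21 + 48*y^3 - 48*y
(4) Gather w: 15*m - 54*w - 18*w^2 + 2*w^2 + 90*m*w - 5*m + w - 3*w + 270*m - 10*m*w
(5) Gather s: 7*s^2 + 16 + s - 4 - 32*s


(1) = -2*d^2 + 21*d - 52
(2) = 8*t^2 - 12*t - 20
(3) = 48*y^3 - 48*y^2 - 60*y + 36
(4) = 280*m - 16*w^2 + w*(80*m - 56)
(5) = 7*s^2 - 31*s + 12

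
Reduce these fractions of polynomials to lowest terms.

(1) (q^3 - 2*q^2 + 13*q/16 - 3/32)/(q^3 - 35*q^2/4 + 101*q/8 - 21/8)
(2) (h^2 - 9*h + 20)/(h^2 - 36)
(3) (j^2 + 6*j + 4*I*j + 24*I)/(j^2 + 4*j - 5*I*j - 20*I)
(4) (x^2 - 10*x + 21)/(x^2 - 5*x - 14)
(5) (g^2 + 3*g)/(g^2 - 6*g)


(1) = (4*q - 1)/(4*q - 28)
(2) = (h^2 - 9*h + 20)/(h^2 - 36)
(3) = (j^2 + j*(6 + 4*I) + 24*I)/(j^2 + j*(4 - 5*I) - 20*I)
(4) = (x - 3)/(x + 2)
(5) = (g + 3)/(g - 6)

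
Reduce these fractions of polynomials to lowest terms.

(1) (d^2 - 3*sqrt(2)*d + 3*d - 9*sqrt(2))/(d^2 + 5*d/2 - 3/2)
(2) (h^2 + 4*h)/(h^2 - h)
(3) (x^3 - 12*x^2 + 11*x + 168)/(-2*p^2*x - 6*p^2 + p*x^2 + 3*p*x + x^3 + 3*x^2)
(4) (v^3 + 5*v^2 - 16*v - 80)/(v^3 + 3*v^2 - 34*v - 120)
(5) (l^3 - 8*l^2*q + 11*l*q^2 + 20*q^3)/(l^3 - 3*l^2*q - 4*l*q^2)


(1) = (2*d - 6*sqrt(2))/(2*d - 1)
(2) = (h + 4)/(h - 1)
(3) = (x^2 - 15*x + 56)/(-2*p^2 + p*x + x^2)
(4) = (v - 4)/(v - 6)
(5) = (l - 5*q)/l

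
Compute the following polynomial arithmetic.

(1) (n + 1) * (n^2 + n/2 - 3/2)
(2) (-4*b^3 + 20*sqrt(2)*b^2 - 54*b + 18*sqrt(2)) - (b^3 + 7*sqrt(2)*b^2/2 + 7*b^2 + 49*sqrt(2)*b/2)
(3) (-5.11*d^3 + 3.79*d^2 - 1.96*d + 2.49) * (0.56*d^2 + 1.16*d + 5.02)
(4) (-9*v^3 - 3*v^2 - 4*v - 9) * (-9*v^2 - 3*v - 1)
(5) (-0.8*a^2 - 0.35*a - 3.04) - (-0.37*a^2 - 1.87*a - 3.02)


(1) = n^3 + 3*n^2/2 - n - 3/2
(2) = -5*b^3 - 7*b^2 + 33*sqrt(2)*b^2/2 - 54*b - 49*sqrt(2)*b/2 + 18*sqrt(2)
(3) = -2.8616*d^5 - 3.8052*d^4 - 22.3534*d^3 + 18.1466*d^2 - 6.9508*d + 12.4998
(4) = 81*v^5 + 54*v^4 + 54*v^3 + 96*v^2 + 31*v + 9
(5) = -0.43*a^2 + 1.52*a - 0.02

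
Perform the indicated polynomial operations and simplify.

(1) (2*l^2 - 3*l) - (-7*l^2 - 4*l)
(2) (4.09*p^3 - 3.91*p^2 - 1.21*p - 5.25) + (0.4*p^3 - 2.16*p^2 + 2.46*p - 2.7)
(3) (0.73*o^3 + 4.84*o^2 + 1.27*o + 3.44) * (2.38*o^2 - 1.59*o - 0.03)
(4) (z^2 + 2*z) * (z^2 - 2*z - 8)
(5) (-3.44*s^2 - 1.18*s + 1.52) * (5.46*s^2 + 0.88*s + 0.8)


(1) = 9*l^2 + l
(2) = 4.49*p^3 - 6.07*p^2 + 1.25*p - 7.95
(3) = 1.7374*o^5 + 10.3585*o^4 - 4.6949*o^3 + 6.0227*o^2 - 5.5077*o - 0.1032
(4) = z^4 - 12*z^2 - 16*z
(5) = -18.7824*s^4 - 9.47*s^3 + 4.5088*s^2 + 0.3936*s + 1.216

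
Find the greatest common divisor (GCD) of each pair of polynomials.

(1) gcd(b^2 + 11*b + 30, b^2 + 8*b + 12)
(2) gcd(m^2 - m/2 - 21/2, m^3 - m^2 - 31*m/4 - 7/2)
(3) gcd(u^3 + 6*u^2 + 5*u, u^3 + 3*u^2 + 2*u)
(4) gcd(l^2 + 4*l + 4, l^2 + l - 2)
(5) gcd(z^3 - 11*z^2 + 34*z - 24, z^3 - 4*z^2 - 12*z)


(1) = gcd((b + 5)*(b + 6), (b + 2)*(b + 6)) = b + 6
(2) = m - 7/2
(3) = gcd(u*(u + 1)*(u + 5), u*(u + 1)*(u + 2)) = u^2 + u
(4) = gcd((l + 2)^2, (l - 1)*(l + 2)) = l + 2
(5) = z - 6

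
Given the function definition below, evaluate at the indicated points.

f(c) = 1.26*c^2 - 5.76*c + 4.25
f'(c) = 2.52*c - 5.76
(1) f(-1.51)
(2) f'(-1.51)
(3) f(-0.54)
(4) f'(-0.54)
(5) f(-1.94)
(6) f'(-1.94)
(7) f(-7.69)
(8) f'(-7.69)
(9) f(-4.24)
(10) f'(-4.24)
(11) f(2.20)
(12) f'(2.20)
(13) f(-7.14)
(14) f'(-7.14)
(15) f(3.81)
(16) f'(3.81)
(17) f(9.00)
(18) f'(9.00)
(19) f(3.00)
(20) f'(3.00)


(1) = 15.82
(2) = -9.57
(3) = 7.73
(4) = -7.12
(5) = 20.17
(6) = -10.65
(7) = 123.06
(8) = -25.14
(9) = 51.32
(10) = -16.44
(11) = -2.32
(12) = -0.22
(13) = 109.61
(14) = -23.75
(15) = 0.59
(16) = 3.84
(17) = 54.47
(18) = 16.92
(19) = -1.69
(20) = 1.80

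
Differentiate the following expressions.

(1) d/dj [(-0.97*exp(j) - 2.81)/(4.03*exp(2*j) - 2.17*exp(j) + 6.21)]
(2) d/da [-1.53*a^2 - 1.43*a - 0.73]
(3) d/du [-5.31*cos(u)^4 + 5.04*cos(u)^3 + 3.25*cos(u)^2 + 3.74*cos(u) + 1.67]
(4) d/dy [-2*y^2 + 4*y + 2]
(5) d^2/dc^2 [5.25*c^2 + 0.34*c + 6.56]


(1) = (3.9091*exp(2*j) + 22.6486*exp(j) - 12.1214)*exp(j)/(16.2409*exp(4*j) - 17.4902*exp(3*j) + 54.7615*exp(2*j) - 26.9514*exp(j) + 38.5641)
(2) = -3.06*a - 1.43
(3) = (21.24*cos(u)^3 - 15.12*cos(u)^2 - 6.5*cos(u) - 3.74)*sin(u)
(4) = 4 - 4*y
(5) = 10.5000000000000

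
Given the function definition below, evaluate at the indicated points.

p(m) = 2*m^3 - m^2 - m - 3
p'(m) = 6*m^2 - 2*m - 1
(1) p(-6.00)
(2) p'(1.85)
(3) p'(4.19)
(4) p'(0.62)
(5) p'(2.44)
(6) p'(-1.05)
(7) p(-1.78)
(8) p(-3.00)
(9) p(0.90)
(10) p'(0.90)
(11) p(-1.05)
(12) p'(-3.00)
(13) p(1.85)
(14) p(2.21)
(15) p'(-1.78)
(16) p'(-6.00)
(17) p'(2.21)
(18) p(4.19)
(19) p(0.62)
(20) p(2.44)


(1) = -465.00
(2) = 15.84
(3) = 95.96
(4) = 0.07
(5) = 29.84
(6) = 7.71
(7) = -15.67
(8) = -63.00
(9) = -3.25
(10) = 2.06
(11) = -5.37
(12) = 59.00
(13) = 4.39
(14) = 11.49
(15) = 21.57
(16) = 227.00
(17) = 23.88
(18) = 122.37
(19) = -3.53
(20) = 17.66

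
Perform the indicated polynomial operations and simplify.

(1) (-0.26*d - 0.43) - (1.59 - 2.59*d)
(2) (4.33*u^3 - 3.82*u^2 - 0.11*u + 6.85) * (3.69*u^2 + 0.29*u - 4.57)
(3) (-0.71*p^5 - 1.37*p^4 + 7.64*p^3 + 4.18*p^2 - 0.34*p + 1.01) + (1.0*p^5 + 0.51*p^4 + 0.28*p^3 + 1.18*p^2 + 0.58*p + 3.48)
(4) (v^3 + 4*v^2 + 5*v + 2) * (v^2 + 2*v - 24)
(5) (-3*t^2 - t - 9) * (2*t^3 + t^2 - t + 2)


(1) = 2.33*d - 2.02
(2) = 15.9777*u^5 - 12.8401*u^4 - 21.3018*u^3 + 42.702*u^2 + 2.4892*u - 31.3045
(3) = 0.29*p^5 - 0.86*p^4 + 7.92*p^3 + 5.36*p^2 + 0.24*p + 4.49
(4) = v^5 + 6*v^4 - 11*v^3 - 84*v^2 - 116*v - 48
(5) = -6*t^5 - 5*t^4 - 16*t^3 - 14*t^2 + 7*t - 18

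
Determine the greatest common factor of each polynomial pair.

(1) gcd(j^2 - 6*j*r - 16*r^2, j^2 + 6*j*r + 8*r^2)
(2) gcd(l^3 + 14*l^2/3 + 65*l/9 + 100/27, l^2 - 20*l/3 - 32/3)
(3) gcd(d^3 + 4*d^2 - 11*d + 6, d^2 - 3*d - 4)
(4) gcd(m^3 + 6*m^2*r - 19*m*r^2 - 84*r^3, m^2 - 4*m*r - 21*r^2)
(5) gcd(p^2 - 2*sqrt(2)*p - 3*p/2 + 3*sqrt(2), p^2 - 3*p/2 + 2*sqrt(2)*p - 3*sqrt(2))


(1) = gcd((j - 8*r)*(j + 2*r), (j + 2*r)*(j + 4*r)) = j + 2*r
(2) = gcd((l + 4/3)*(l + 5/3)^2, (l - 8)*(l + 4/3)) = l + 4/3
(3) = 1
(4) = gcd((m - 4*r)*(m + 3*r)*(m + 7*r), (m - 7*r)*(m + 3*r)) = m + 3*r
(5) = p - 3/2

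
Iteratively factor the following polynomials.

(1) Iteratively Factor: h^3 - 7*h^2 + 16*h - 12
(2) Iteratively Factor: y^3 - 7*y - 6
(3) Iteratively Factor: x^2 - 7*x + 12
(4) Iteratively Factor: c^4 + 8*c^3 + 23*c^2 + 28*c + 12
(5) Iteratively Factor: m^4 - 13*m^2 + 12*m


(1) = (h - 2)*(h^2 - 5*h + 6) = (h - 3)*(h - 2)*(h - 2)
(2) = (y - 3)*(y^2 + 3*y + 2) = (y - 3)*(y + 1)*(y + 2)
(3) = (x - 4)*(x - 3)
(4) = (c + 1)*(c^3 + 7*c^2 + 16*c + 12) = (c + 1)*(c + 2)*(c^2 + 5*c + 6) = (c + 1)*(c + 2)^2*(c + 3)
(5) = (m - 1)*(m^3 + m^2 - 12*m) = (m - 1)*(m + 4)*(m^2 - 3*m) = (m - 3)*(m - 1)*(m + 4)*(m)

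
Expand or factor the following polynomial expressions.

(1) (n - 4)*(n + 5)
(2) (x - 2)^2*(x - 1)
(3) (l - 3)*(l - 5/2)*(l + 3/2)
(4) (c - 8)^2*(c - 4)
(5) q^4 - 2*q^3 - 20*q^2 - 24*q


(1) = n^2 + n - 20
(2) = x^3 - 5*x^2 + 8*x - 4
(3) = l^3 - 4*l^2 - 3*l/4 + 45/4
(4) = c^3 - 20*c^2 + 128*c - 256
(5) = q*(q - 6)*(q + 2)^2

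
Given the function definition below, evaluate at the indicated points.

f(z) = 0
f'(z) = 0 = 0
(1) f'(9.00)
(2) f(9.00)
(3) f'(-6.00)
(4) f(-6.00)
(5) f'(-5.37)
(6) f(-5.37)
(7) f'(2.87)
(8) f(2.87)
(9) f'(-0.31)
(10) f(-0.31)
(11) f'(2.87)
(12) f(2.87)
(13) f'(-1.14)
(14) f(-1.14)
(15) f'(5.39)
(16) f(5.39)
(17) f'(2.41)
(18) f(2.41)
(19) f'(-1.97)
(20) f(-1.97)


(1) = 0.00
(2) = 0.00
(3) = 0.00
(4) = 0.00
(5) = 0.00
(6) = 0.00
(7) = 0.00
(8) = 0.00
(9) = 0.00
(10) = 0.00
(11) = 0.00
(12) = 0.00
(13) = 0.00
(14) = 0.00
(15) = 0.00
(16) = 0.00
(17) = 0.00
(18) = 0.00
(19) = 0.00
(20) = 0.00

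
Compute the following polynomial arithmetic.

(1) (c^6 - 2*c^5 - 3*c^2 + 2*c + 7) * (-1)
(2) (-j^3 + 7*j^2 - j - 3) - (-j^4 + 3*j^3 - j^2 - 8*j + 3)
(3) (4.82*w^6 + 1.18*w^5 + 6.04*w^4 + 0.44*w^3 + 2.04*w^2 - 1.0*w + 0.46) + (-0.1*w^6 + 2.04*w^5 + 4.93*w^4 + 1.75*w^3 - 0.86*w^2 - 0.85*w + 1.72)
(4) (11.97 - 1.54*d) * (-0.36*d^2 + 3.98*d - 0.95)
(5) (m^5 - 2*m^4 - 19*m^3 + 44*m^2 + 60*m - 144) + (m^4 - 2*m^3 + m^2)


(1) = -c^6 + 2*c^5 + 3*c^2 - 2*c - 7
(2) = j^4 - 4*j^3 + 8*j^2 + 7*j - 6
(3) = 4.72*w^6 + 3.22*w^5 + 10.97*w^4 + 2.19*w^3 + 1.18*w^2 - 1.85*w + 2.18
(4) = 0.5544*d^3 - 10.4384*d^2 + 49.1036*d - 11.3715
(5) = m^5 - m^4 - 21*m^3 + 45*m^2 + 60*m - 144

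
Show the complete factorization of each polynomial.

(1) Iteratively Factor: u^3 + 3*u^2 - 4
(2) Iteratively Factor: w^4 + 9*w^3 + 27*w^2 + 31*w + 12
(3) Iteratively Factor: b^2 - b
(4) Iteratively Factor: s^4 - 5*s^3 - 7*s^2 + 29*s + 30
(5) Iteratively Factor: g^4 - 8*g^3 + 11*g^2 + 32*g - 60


(1) = (u + 2)*(u^2 + u - 2) = (u + 2)^2*(u - 1)
(2) = (w + 1)*(w^3 + 8*w^2 + 19*w + 12) = (w + 1)^2*(w^2 + 7*w + 12) = (w + 1)^2*(w + 3)*(w + 4)
(3) = (b - 1)*(b)
(4) = (s + 1)*(s^3 - 6*s^2 - s + 30) = (s - 3)*(s + 1)*(s^2 - 3*s - 10) = (s - 5)*(s - 3)*(s + 1)*(s + 2)
(5) = (g - 3)*(g^3 - 5*g^2 - 4*g + 20) = (g - 3)*(g - 2)*(g^2 - 3*g - 10) = (g - 3)*(g - 2)*(g + 2)*(g - 5)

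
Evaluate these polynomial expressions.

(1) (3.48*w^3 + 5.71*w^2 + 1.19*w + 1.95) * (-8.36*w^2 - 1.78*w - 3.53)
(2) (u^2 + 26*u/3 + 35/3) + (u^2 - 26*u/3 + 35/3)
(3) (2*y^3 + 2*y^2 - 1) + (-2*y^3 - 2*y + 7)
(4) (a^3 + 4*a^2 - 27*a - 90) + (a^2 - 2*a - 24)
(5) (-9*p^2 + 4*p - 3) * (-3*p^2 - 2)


(1) = -29.0928*w^5 - 53.93*w^4 - 32.3966*w^3 - 38.5765*w^2 - 7.6717*w - 6.8835
(2) = 2*u^2 + 70/3
(3) = 2*y^2 - 2*y + 6
(4) = a^3 + 5*a^2 - 29*a - 114
(5) = 27*p^4 - 12*p^3 + 27*p^2 - 8*p + 6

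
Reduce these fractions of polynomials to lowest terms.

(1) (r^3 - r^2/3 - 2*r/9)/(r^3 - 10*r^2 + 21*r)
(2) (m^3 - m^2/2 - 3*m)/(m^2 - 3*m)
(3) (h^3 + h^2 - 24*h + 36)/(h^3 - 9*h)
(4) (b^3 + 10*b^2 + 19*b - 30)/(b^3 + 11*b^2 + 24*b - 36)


(1) = (9*r^2 - 3*r - 2)/(9*r^2 - 90*r + 189)
(2) = (2*m^2 - m - 6)/(2*m - 6)
(3) = (h^2 + 4*h - 12)/(h^2 + 3*h)
(4) = (b + 5)/(b + 6)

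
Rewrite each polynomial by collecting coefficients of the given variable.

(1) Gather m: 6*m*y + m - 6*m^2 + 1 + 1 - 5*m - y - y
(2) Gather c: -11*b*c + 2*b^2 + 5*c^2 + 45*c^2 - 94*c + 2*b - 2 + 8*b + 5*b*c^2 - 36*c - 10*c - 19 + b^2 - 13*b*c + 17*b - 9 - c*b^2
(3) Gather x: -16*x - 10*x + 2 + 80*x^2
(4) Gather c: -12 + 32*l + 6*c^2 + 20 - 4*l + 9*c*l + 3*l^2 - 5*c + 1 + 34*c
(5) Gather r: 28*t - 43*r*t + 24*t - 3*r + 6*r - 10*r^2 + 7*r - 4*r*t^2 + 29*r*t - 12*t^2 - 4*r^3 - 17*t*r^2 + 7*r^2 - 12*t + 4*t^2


(1) = -6*m^2 + m*(6*y - 4) - 2*y + 2
(2) = 3*b^2 + 27*b + c^2*(5*b + 50) + c*(-b^2 - 24*b - 140) - 30
(3) = 80*x^2 - 26*x + 2
(4) = 6*c^2 + c*(9*l + 29) + 3*l^2 + 28*l + 9
(5) = -4*r^3 + r^2*(-17*t - 3) + r*(-4*t^2 - 14*t + 10) - 8*t^2 + 40*t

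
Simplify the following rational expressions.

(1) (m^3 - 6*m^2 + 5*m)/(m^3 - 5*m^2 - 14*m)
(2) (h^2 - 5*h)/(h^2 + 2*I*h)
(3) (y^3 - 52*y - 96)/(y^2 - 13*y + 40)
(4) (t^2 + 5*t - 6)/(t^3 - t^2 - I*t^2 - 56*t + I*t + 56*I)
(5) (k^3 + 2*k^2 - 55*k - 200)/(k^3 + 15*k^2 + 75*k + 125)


(1) = (m^2 - 6*m + 5)/(m^2 - 5*m - 14)
(2) = (h - 5)/(h + 2*I)
(3) = (y^2 + 8*y + 12)/(y - 5)
(4) = (t^2 + 5*t - 6)/(t^3 + t^2*(-1 - I) + t*(-56 + I) + 56*I)
(5) = (k - 8)/(k + 5)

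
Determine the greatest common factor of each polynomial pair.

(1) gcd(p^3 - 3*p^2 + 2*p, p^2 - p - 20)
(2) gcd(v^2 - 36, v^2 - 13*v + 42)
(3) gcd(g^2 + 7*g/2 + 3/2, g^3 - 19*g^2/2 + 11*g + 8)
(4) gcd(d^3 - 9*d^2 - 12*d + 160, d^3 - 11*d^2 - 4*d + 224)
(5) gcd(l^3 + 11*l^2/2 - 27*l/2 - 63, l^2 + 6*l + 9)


(1) = 1
(2) = v - 6
(3) = g + 1/2
(4) = d^2 - 4*d - 32
(5) = l + 3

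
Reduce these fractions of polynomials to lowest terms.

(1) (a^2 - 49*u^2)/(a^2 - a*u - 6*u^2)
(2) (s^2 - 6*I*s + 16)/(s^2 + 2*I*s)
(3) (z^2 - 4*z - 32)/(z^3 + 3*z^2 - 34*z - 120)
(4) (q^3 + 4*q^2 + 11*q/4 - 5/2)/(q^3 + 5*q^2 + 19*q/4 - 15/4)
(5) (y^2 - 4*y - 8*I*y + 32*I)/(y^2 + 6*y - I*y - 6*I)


(1) = (-a^2 + 49*u^2)/(-a^2 + a*u + 6*u^2)
(2) = (s - 8*I)/s
(3) = (z - 8)/(z^2 - z - 30)
(4) = (q + 2)/(q + 3)
(5) = (y^2 + y*(-4 - 8*I) + 32*I)/(y^2 + y*(6 - I) - 6*I)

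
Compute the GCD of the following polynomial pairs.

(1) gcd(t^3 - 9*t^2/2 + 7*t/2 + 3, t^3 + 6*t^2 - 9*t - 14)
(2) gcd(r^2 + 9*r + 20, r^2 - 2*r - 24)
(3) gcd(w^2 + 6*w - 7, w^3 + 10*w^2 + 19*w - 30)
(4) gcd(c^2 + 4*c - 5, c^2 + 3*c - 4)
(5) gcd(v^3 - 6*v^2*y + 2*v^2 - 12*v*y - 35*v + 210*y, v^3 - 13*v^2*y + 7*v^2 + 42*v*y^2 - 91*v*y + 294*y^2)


(1) = t - 2
(2) = gcd((r + 4)*(r + 5), (r - 6)*(r + 4)) = r + 4
(3) = gcd((w - 1)*(w + 7), (w - 1)*(w + 5)*(w + 6)) = w - 1
(4) = c - 1
(5) = gcd((v - 5)*(v + 7)*(v - 6*y), (v + 7)*(v - 7*y)*(v - 6*y)) = -v^2 + 6*v*y - 7*v + 42*y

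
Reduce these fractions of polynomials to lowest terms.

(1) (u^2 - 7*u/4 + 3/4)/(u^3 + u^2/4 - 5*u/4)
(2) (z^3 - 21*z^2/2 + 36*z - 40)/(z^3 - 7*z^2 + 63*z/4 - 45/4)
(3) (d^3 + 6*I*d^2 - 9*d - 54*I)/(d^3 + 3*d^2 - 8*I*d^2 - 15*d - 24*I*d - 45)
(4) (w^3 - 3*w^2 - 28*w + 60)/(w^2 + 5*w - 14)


(1) = (4*u - 3)/(4*u^2 + 5*u)
(2) = (2*z^2 - 16*z + 32)/(2*z^2 - 9*z + 9)
(3) = (d^2 + d*(-3 + 6*I) - 18*I)/(d^2 - 8*I*d - 15)
(4) = (w^2 - w - 30)/(w + 7)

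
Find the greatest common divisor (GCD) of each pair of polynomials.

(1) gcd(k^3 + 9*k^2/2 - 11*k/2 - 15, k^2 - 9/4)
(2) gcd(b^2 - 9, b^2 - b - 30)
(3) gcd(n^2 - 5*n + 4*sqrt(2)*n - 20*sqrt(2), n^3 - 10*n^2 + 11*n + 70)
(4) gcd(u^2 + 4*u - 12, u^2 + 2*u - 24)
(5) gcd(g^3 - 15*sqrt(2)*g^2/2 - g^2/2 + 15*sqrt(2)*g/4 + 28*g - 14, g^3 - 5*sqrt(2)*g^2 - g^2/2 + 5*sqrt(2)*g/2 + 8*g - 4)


(1) = gcd((k - 2)*(k + 3/2)*(k + 5), (k - 3/2)*(k + 3/2)) = k + 3/2
(2) = gcd((b - 3)*(b + 3), (b - 6)*(b + 5)) = 1
(3) = n - 5
(4) = u + 6
(5) = gcd((g - 1/2)*(g - 4*sqrt(2))*(g - 7*sqrt(2)/2), (g - 1/2)*(g - 4*sqrt(2))*(g - sqrt(2))) = g^2 + g*(-4*sqrt(2) - 1/2) + 2*sqrt(2)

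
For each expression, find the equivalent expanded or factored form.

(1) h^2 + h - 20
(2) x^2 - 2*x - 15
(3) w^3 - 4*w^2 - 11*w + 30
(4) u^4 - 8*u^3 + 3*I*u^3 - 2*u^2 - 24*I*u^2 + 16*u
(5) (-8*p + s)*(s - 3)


(1) = (h - 4)*(h + 5)
(2) = (x - 5)*(x + 3)
(3) = (w - 5)*(w - 2)*(w + 3)
(4) = u*(u - 8)*(u + I)*(u + 2*I)
(5) = -8*p*s + 24*p + s^2 - 3*s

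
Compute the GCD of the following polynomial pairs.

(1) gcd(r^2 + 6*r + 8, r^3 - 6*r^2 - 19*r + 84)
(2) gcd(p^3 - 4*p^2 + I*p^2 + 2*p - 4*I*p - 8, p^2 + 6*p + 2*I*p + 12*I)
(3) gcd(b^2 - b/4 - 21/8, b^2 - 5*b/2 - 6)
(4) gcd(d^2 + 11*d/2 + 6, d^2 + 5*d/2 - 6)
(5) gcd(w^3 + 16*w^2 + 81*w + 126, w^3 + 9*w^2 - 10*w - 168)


(1) = r + 4
(2) = gcd((p - 4)*(p - I)*(p + 2*I), (p + 6)*(p + 2*I)) = p + 2*I
(3) = gcd((b - 7/4)*(b + 3/2), (b - 4)*(b + 3/2)) = b + 3/2
(4) = gcd((d + 3/2)*(d + 4), (d - 3/2)*(d + 4)) = d + 4
(5) = gcd((w + 3)*(w + 6)*(w + 7), (w - 4)*(w + 6)*(w + 7)) = w^2 + 13*w + 42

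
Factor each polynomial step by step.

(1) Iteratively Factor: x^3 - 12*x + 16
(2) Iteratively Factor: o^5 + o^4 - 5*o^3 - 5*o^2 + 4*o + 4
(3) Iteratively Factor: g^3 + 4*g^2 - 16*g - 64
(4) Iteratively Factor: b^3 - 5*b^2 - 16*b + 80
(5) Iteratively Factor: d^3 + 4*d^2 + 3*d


(1) = (x - 2)*(x^2 + 2*x - 8) = (x - 2)^2*(x + 4)
(2) = (o + 2)*(o^4 - o^3 - 3*o^2 + o + 2) = (o - 2)*(o + 2)*(o^3 + o^2 - o - 1) = (o - 2)*(o - 1)*(o + 2)*(o^2 + 2*o + 1) = (o - 2)*(o - 1)*(o + 1)*(o + 2)*(o + 1)
(3) = (g + 4)*(g^2 - 16) = (g + 4)^2*(g - 4)
(4) = (b - 4)*(b^2 - b - 20) = (b - 4)*(b + 4)*(b - 5)
(5) = (d + 3)*(d^2 + d) = d*(d + 3)*(d + 1)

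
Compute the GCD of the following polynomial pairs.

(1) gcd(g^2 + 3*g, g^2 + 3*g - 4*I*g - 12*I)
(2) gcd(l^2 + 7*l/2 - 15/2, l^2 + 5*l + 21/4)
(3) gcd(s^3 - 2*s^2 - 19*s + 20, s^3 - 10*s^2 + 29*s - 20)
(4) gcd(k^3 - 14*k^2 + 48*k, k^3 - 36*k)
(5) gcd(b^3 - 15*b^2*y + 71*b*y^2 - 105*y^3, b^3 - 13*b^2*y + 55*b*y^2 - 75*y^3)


(1) = gcd(g*(g + 3), (g + 3)*(g - 4*I)) = g + 3
(2) = gcd((l - 3/2)*(l + 5), (l + 3/2)*(l + 7/2)) = 1
(3) = s^2 - 6*s + 5
(4) = gcd(k*(k - 8)*(k - 6), k*(k - 6)*(k + 6)) = k^2 - 6*k
(5) = b^2 - 8*b*y + 15*y^2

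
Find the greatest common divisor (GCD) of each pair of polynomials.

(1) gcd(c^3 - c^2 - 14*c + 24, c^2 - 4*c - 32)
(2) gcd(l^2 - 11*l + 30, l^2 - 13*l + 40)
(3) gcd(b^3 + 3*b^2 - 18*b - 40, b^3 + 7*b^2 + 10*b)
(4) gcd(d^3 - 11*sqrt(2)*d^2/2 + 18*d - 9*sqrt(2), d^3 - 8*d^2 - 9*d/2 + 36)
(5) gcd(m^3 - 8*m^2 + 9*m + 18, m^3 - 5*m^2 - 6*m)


(1) = gcd((c - 3)*(c - 2)*(c + 4), (c - 8)*(c + 4)) = c + 4
(2) = gcd((l - 6)*(l - 5), (l - 8)*(l - 5)) = l - 5
(3) = b^2 + 7*b + 10
(4) = gcd((d - 3*sqrt(2))*(d - 3*sqrt(2)/2)*(d - sqrt(2)), (d - 8)*(d - 3*sqrt(2)/2)*(d + 3*sqrt(2)/2)) = d - 3*sqrt(2)/2
(5) = gcd((m - 6)*(m - 3)*(m + 1), m*(m - 6)*(m + 1)) = m^2 - 5*m - 6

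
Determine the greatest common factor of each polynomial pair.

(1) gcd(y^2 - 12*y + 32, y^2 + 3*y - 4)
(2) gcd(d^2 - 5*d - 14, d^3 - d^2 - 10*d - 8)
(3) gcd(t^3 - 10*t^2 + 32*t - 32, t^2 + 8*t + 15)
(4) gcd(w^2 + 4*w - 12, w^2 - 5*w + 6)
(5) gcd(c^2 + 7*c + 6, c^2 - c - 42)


(1) = 1
(2) = d + 2
(3) = 1
(4) = gcd((w - 2)*(w + 6), (w - 3)*(w - 2)) = w - 2
(5) = c + 6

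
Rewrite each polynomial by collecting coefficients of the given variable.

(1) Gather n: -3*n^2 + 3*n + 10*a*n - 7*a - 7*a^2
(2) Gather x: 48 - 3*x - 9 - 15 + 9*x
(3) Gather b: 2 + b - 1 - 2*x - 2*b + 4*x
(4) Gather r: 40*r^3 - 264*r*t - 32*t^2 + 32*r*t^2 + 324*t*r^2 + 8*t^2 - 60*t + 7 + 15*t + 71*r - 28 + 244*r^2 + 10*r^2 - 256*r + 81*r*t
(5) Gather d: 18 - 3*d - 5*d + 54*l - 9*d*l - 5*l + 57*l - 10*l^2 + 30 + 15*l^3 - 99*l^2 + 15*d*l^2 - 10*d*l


(1) = -7*a^2 - 7*a - 3*n^2 + n*(10*a + 3)
(2) = 6*x + 24
(3) = -b + 2*x + 1
(4) = 40*r^3 + r^2*(324*t + 254) + r*(32*t^2 - 183*t - 185) - 24*t^2 - 45*t - 21
(5) = d*(15*l^2 - 19*l - 8) + 15*l^3 - 109*l^2 + 106*l + 48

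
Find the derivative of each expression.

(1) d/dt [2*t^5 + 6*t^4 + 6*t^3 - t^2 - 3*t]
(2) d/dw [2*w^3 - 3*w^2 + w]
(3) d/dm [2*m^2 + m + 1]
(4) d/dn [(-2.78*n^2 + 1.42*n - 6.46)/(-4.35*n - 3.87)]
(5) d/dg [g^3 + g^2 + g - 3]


(1) = 10*t^4 + 24*t^3 + 18*t^2 - 2*t - 3
(2) = 6*w^2 - 6*w + 1
(3) = 4*m + 1
(4) = (12.093*n^2 + 21.5172*n - 33.5964)/(18.9225*n^2 + 33.669*n + 14.9769)
(5) = 3*g^2 + 2*g + 1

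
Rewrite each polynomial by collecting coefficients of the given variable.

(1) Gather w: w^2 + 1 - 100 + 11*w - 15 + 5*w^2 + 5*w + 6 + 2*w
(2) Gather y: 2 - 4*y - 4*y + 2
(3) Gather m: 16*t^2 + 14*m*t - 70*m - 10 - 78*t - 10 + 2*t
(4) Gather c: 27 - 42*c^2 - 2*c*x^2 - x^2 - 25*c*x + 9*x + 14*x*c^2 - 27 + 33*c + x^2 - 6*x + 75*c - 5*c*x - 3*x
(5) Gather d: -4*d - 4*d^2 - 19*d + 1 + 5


(1) = 6*w^2 + 18*w - 108
(2) = 4 - 8*y
(3) = m*(14*t - 70) + 16*t^2 - 76*t - 20
(4) = c^2*(14*x - 42) + c*(-2*x^2 - 30*x + 108)
(5) = -4*d^2 - 23*d + 6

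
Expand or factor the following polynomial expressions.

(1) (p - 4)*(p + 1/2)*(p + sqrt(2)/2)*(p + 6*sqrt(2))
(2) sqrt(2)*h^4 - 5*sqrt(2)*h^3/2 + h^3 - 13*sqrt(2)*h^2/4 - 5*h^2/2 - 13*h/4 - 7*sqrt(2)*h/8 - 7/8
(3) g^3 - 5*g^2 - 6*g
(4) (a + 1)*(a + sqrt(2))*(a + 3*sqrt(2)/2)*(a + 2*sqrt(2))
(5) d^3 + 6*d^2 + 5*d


(1) = p^4 - 7*p^3/2 + 13*sqrt(2)*p^3/2 - 91*sqrt(2)*p^2/4 + 4*p^2 - 21*p - 13*sqrt(2)*p - 12
(2) = (h - 7/2)*(h + 1/2)^2*(sqrt(2)*h + 1)
(3) = g*(g - 6)*(g + 1)
(4) = a^4 + a^3 + 9*sqrt(2)*a^3/2 + 9*sqrt(2)*a^2/2 + 13*a^2 + 6*sqrt(2)*a + 13*a + 6*sqrt(2)
(5) = d*(d + 1)*(d + 5)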